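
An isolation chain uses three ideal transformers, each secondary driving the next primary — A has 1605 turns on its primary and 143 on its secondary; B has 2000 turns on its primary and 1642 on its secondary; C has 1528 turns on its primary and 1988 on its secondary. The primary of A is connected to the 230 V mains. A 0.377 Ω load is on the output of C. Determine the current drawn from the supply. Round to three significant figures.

After A: V = 230.00 × 143/1605 = 20.492 V.
After B: V = 20.492 × 1642/2000 = 16.824 V.
After C: V = 16.824 × 1988/1528 = 21.889 V.
I_load = 21.889/0.377 = 58.061 A, so P_out = 21.889 × 58.061 = 1270.9 W.
All ideal ⇒ P_in = P_out, so I_supply = 1270.9/230 = 5.53 A.

I_supply ≈ 5.53 A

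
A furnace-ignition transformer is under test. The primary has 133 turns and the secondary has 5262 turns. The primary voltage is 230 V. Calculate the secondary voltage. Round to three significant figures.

V_s/V_p = N_s/N_p, so V_s = 230 × 5262/133 = 9100 V.

V_s ≈ 9100 V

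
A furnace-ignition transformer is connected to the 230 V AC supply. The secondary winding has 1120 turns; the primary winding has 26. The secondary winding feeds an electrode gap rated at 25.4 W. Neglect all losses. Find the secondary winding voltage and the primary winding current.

V_s = V_p × N_s/N_p = 230 × 1120/26 = 9907.7 V.
I_s = P/V_s = 25.4/9907.7 = 0.0025637 A.
I_p = I_s × N_s/N_p = 0.0025637 × 1120/26 = 0.110 A.

V_s ≈ 9910 V, I_p ≈ 0.110 A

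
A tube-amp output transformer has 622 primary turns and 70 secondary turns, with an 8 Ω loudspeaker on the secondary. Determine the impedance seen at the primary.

Z_p = (N_p/N_s)² × Z_s = (622/70)² × 8 = 632 Ω.

Z_p ≈ 632 Ω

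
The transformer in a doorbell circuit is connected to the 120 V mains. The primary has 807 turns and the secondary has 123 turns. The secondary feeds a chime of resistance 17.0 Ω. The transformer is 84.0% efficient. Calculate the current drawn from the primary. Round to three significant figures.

I_p ≈ 0.195 A

V_s = 120 × 123/807 = 18.290 V.
I_s = V_s/R = 18.290/17.0 = 1.0759 A.
P_out = V_s I_s = 18.290 × 1.0759 = 19.678 W.
P_in = P_out/η = 19.678/0.840 = 23.426 W.
I_p = P_in/V_p = 23.426/120 = 0.195 A.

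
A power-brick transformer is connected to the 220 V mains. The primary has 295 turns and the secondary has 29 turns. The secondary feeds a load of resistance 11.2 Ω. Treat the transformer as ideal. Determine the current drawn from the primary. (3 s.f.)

I_p ≈ 0.190 A

V_s = V_p × N_s/N_p = 220 × 29/295 = 21.627 V.
I_s = V_s/R = 21.627/11.2 = 1.9310 A.
For an ideal transformer I_p N_p = I_s N_s, so I_p = 1.9310 × 29/295 = 0.190 A.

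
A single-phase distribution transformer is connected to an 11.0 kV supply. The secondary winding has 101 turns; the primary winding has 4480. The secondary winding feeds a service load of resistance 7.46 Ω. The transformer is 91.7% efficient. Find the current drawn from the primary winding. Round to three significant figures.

I_p ≈ 0.817 A

V_s = 11000 × 101/4480 = 247.99 V.
I_s = V_s/R = 247.99/7.46 = 33.243 A.
P_out = V_s I_s = 247.99 × 33.243 = 8243.9 W.
P_in = P_out/η = 8243.9/0.917 = 8990.1 W.
I_p = P_in/V_p = 8990.1/11000 = 0.817 A.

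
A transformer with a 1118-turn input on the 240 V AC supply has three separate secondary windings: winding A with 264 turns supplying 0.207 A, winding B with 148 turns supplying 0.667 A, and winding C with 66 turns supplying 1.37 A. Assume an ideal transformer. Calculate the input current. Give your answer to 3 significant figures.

I_in ≈ 0.218 A

V_A = 240 × 264/1118 = 56.673 V; V_B = 240 × 148/1118 = 31.771 V; V_C = 240 × 66/1118 = 14.168 V.
P_out = V_A I_A + V_B I_B + V_C I_C = 56.673×0.207 + 31.771×0.667 + 14.168×1.37 = 11.731 + 21.191 + 19.410 = 52.333 W.
Ideal ⇒ P_in = P_out, so I_in = P_out/V_in = 52.333/240 = 0.218 A.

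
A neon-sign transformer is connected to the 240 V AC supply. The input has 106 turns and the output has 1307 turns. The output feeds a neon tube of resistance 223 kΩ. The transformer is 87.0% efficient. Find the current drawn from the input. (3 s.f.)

I_in ≈ 0.188 A

V_out = 240 × 1307/106 = 2959.2 V.
I_out = V_out/R = 2959.2/223000 = 0.013270 A.
P_out = V_out I_out = 2959.2 × 0.013270 = 39.270 W.
P_in = P_out/η = 39.270/0.870 = 45.138 W.
I_in = P_in/V_in = 45.138/240 = 0.188 A.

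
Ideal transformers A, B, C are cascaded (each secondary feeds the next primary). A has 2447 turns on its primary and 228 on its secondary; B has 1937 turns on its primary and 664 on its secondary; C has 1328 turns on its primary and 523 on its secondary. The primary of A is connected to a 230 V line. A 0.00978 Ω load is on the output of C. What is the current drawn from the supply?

After A: V = 230.00 × 228/2447 = 21.430 V.
After B: V = 21.430 × 664/1937 = 7.3463 V.
After C: V = 7.3463 × 523/1328 = 2.8931 V.
I_load = 2.8931/0.00978 = 295.82 A, so P_out = 2.8931 × 295.82 = 855.86 W.
All ideal ⇒ P_in = P_out, so I_supply = 855.86/230 = 3.72 A.

I_supply ≈ 3.72 A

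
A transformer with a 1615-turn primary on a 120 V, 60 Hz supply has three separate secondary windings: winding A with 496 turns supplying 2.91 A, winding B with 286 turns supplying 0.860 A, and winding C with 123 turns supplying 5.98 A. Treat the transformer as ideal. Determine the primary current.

I_p ≈ 1.50 A

V_A = 120 × 496/1615 = 36.854 V; V_B = 120 × 286/1615 = 21.251 V; V_C = 120 × 123/1615 = 9.1393 V.
P_out = V_A I_A + V_B I_B + V_C I_C = 36.854×2.91 + 21.251×0.860 + 9.1393×5.98 = 107.25 + 18.276 + 54.653 = 180.18 W.
Ideal ⇒ P_in = P_out, so I_p = P_out/V_p = 180.18/120 = 1.50 A.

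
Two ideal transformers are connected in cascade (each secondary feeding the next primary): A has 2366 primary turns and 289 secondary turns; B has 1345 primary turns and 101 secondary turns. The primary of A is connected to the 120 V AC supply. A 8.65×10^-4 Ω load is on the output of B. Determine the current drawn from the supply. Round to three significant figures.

After A: V = 120.00 × 289/2366 = 14.658 V.
After B: V = 14.658 × 101/1345 = 1.1007 V.
I_load = 1.1007/(8.65×10^-4) = 1272.5 A, so P_out = 1.1007 × 1272.5 = 1400.6 W.
All ideal ⇒ P_in = P_out, so I_supply = 1400.6/120 = 11.7 A.

I_supply ≈ 11.7 A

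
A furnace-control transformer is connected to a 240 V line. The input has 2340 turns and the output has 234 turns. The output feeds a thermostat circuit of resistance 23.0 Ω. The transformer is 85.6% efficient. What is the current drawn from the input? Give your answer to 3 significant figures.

I_in ≈ 0.122 A

V_out = 240 × 234/2340 = 24.000 V.
I_out = V_out/R = 24.000/23.0 = 1.0435 A.
P_out = V_out I_out = 24.000 × 1.0435 = 25.043 W.
P_in = P_out/η = 25.043/0.856 = 29.256 W.
I_in = P_in/V_in = 29.256/240 = 0.122 A.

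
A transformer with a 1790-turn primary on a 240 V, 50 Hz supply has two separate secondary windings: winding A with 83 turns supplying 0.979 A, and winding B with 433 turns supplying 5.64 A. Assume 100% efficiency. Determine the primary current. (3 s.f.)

V_A = 240 × 83/1790 = 11.128 V; V_B = 240 × 433/1790 = 58.056 V.
P_out = V_A I_A + V_B I_B = 11.128×0.979 + 58.056×5.64 = 10.895 + 327.44 = 338.33 W.
Ideal ⇒ P_in = P_out, so I_p = P_out/V_p = 338.33/240 = 1.41 A.

I_p ≈ 1.41 A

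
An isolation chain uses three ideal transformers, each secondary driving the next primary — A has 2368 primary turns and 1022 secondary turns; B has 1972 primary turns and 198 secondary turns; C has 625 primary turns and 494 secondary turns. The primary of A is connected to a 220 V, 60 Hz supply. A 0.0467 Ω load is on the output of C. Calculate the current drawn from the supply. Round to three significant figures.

After A: V = 220.00 × 1022/2368 = 94.949 V.
After B: V = 94.949 × 198/1972 = 9.5335 V.
After C: V = 9.5335 × 494/625 = 7.5352 V.
I_load = 7.5352/0.0467 = 161.35 A, so P_out = 7.5352 × 161.35 = 1215.8 W.
All ideal ⇒ P_in = P_out, so I_supply = 1215.8/220 = 5.53 A.

I_supply ≈ 5.53 A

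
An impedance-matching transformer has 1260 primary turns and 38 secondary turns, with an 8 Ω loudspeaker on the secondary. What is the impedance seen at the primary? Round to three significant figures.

Z_p = (N_p/N_s)² × Z_s = (1260/38)² × 8 = 8800 Ω.

Z_p ≈ 8800 Ω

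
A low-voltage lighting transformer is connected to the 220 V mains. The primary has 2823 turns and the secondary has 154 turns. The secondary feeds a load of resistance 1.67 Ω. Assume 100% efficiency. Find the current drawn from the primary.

I_p ≈ 0.392 A

V_s = V_p × N_s/N_p = 220 × 154/2823 = 12.001 V.
I_s = V_s/R = 12.001/1.67 = 7.1865 A.
For an ideal transformer I_p N_p = I_s N_s, so I_p = 7.1865 × 154/2823 = 0.392 A.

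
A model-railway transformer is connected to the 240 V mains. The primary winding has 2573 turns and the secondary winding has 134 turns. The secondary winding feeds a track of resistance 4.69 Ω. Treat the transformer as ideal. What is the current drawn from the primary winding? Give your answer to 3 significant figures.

I_p ≈ 0.139 A

V_s = V_p × N_s/N_p = 240 × 134/2573 = 12.499 V.
I_s = V_s/R = 12.499/4.69 = 2.6650 A.
For an ideal transformer I_p N_p = I_s N_s, so I_p = 2.6650 × 134/2573 = 0.139 A.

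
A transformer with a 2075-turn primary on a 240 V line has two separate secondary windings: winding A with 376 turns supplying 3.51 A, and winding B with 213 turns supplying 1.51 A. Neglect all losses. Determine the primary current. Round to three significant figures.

I_p ≈ 0.791 A

V_A = 240 × 376/2075 = 43.489 V; V_B = 240 × 213/2075 = 24.636 V.
P_out = V_A I_A + V_B I_B = 43.489×3.51 + 24.636×1.51 = 152.65 + 37.201 = 189.85 W.
Ideal ⇒ P_in = P_out, so I_p = P_out/V_p = 189.85/240 = 0.791 A.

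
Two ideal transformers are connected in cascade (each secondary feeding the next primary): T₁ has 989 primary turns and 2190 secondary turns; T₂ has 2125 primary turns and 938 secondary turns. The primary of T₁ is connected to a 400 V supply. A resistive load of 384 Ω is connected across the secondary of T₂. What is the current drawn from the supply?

Secondary of T₁: V = 400.00 × 2190/989 = 885.74 V.
Secondary of T₂: V = 885.74 × 938/2125 = 390.98 V.
I_load = 390.98/384 = 1.0182 A, so P_out = 390.98 × 1.0182 = 398.08 W.
All ideal ⇒ P_in = P_out, so I_supply = 398.08/400 = 0.995 A.

I_supply ≈ 0.995 A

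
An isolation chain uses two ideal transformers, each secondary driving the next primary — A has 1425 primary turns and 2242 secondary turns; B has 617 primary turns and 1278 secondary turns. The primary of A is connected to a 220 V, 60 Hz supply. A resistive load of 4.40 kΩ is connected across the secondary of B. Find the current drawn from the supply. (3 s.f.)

I_supply ≈ 0.531 A

After A: V = 220.00 × 2242/1425 = 346.13 V.
After B: V = 346.13 × 1278/617 = 716.95 V.
I_load = 716.95/4400 = 0.16294 A, so P_out = 716.95 × 0.16294 = 116.82 W.
All ideal ⇒ P_in = P_out, so I_supply = 116.82/220 = 0.531 A.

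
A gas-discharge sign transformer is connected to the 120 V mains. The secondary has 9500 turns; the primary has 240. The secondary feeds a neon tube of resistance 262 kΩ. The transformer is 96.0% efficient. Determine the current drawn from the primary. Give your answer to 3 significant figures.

V_s = 120 × 9500/240 = 4750.0 V.
I_s = V_s/R = 4750.0/262000 = 0.018130 A.
P_out = V_s I_s = 4750.0 × 0.018130 = 86.116 W.
P_in = P_out/η = 86.116/0.960 = 89.705 W.
I_p = P_in/V_p = 89.705/120 = 0.748 A.

I_p ≈ 0.748 A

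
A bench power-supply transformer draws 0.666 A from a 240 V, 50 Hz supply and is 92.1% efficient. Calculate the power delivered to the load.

P_in = V_p I_p = 240 × 0.666 = 159.84 W.
P_out = η P_in = 0.921 × 159.84 = 147 W.

P_out ≈ 147 W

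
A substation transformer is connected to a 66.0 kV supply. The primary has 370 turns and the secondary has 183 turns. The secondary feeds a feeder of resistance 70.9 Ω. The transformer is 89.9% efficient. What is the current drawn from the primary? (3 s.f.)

V_s = 66000 × 183/370 = 32643 V.
I_s = V_s/R = 32643/70.9 = 460.41 A.
P_out = V_s I_s = 32643 × 460.41 = 1.5029×10^7 W.
P_in = P_out/η = 1.5029×10^7/0.899 = 1.6718×10^7 W.
I_p = P_in/V_p = 1.6718×10^7/66000 = 253 A.

I_p ≈ 253 A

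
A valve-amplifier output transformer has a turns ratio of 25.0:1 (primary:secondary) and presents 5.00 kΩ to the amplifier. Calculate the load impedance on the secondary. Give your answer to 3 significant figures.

Z_s ≈ 8.00 Ω

Z_s = Z_p/(N_p/N_s)² = 5000/25.0² = 8.00 Ω.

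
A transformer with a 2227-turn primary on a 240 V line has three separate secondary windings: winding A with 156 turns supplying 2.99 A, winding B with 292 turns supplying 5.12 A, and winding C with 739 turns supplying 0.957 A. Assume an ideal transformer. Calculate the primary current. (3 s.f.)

I_p ≈ 1.20 A

V_A = 240 × 156/2227 = 16.812 V; V_B = 240 × 292/2227 = 31.468 V; V_C = 240 × 739/2227 = 79.641 V.
P_out = V_A I_A + V_B I_B + V_C I_C = 16.812×2.99 + 31.468×5.12 + 79.641×0.957 = 50.267 + 161.12 + 76.216 = 287.60 W.
Ideal ⇒ P_in = P_out, so I_p = P_out/V_p = 287.60/240 = 1.20 A.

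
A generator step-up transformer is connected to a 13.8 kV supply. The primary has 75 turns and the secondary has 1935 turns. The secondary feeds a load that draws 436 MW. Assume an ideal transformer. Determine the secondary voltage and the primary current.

V_s ≈ 356000 V, I_p ≈ 31600 A

V_s = V_p × N_s/N_p = 13800 × 1935/75 = 356040 V.
I_s = P/V_s = 4.36×10^8/356040 = 1224.6 A.
I_p = I_s × N_s/N_p = 1224.6 × 1935/75 = 31600 A.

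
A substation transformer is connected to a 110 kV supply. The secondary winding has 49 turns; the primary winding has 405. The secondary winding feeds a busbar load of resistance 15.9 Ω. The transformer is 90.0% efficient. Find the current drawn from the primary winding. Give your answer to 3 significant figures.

V_s = 110000 × 49/405 = 13309 V.
I_s = V_s/R = 13309/15.9 = 837.02 A.
P_out = V_s I_s = 13309 × 837.02 = 1.1140×10^7 W.
P_in = P_out/η = 1.1140×10^7/0.900 = 1.2377×10^7 W.
I_p = P_in/V_p = 1.2377×10^7/110000 = 113 A.

I_p ≈ 113 A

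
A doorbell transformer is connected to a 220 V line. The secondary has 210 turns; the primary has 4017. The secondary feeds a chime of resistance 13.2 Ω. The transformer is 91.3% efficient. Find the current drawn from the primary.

I_p ≈ 0.0499 A

V_s = 220 × 210/4017 = 11.501 V.
I_s = V_s/R = 11.501/13.2 = 0.87130 A.
P_out = V_s I_s = 11.501 × 0.87130 = 10.021 W.
P_in = P_out/η = 10.021/0.913 = 10.976 W.
I_p = P_in/V_p = 10.976/220 = 0.0499 A.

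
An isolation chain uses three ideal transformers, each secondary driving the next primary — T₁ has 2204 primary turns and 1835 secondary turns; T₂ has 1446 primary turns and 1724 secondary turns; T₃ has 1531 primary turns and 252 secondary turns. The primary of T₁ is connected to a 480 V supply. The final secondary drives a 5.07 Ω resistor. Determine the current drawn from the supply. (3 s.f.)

I_supply ≈ 2.53 A

Secondary of T₁: V = 480.00 × 1835/2204 = 399.64 V.
Secondary of T₂: V = 399.64 × 1724/1446 = 476.47 V.
Secondary of T₃: V = 476.47 × 252/1531 = 78.426 V.
I_load = 78.426/5.07 = 15.469 A, so P_out = 78.426 × 15.469 = 1213.1 W.
All ideal ⇒ P_in = P_out, so I_supply = 1213.1/480 = 2.53 A.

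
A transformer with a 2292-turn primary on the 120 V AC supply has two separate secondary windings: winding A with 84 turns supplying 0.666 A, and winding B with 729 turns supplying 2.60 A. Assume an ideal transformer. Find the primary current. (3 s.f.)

I_p ≈ 0.851 A

V_A = 120 × 84/2292 = 4.3979 V; V_B = 120 × 729/2292 = 38.168 V.
P_out = V_A I_A + V_B I_B = 4.3979×0.666 + 38.168×2.60 = 2.9290 + 99.236 = 102.16 W.
Ideal ⇒ P_in = P_out, so I_p = P_out/V_p = 102.16/120 = 0.851 A.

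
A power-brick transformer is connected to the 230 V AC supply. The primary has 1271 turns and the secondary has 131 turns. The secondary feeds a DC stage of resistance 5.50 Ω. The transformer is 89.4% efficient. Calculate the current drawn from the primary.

V_s = 230 × 131/1271 = 23.706 V.
I_s = V_s/R = 23.706/5.50 = 4.3101 A.
P_out = V_s I_s = 23.706 × 4.3101 = 102.17 W.
P_in = P_out/η = 102.17/0.894 = 114.29 W.
I_p = P_in/V_p = 114.29/230 = 0.497 A.

I_p ≈ 0.497 A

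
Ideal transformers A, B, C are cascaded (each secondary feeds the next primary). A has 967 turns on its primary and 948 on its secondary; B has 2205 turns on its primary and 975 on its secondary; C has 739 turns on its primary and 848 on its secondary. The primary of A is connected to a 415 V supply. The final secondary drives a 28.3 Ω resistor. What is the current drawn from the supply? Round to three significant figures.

I_supply ≈ 3.63 A

After A: V = 415.00 × 948/967 = 406.85 V.
After B: V = 406.85 × 975/2205 = 179.90 V.
After C: V = 179.90 × 848/739 = 206.43 V.
I_load = 206.43/28.3 = 7.2944 A, so P_out = 206.43 × 7.2944 = 1505.8 W.
All ideal ⇒ P_in = P_out, so I_supply = 1505.8/415 = 3.63 A.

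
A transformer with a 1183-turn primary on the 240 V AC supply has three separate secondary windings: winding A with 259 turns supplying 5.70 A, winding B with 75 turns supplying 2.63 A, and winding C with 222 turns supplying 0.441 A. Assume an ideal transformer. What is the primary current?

V_A = 240 × 259/1183 = 52.544 V; V_B = 240 × 75/1183 = 15.216 V; V_C = 240 × 222/1183 = 45.038 V.
P_out = V_A I_A + V_B I_B + V_C I_C = 52.544×5.70 + 15.216×2.63 + 45.038×0.441 = 299.50 + 40.017 + 19.862 = 359.38 W.
Ideal ⇒ P_in = P_out, so I_p = P_out/V_p = 359.38/240 = 1.50 A.

I_p ≈ 1.50 A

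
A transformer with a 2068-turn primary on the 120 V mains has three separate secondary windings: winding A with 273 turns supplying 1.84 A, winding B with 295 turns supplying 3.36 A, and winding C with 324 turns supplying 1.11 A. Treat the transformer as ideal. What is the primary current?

I_p ≈ 0.896 A

V_A = 120 × 273/2068 = 15.841 V; V_B = 120 × 295/2068 = 17.118 V; V_C = 120 × 324/2068 = 18.801 V.
P_out = V_A I_A + V_B I_B + V_C I_C = 15.841×1.84 + 17.118×3.36 + 18.801×1.11 = 29.148 + 57.516 + 20.869 = 107.53 W.
Ideal ⇒ P_in = P_out, so I_p = P_out/V_p = 107.53/120 = 0.896 A.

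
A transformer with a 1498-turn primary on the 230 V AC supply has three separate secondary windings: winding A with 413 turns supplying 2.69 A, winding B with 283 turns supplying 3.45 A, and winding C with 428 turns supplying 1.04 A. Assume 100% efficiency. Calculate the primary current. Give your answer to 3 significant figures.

V_A = 230 × 413/1498 = 63.411 V; V_B = 230 × 283/1498 = 43.451 V; V_C = 230 × 428/1498 = 65.714 V.
P_out = V_A I_A + V_B I_B + V_C I_C = 63.411×2.69 + 43.451×3.45 + 65.714×1.04 = 170.58 + 149.91 + 68.343 = 388.83 W.
Ideal ⇒ P_in = P_out, so I_p = P_out/V_p = 388.83/230 = 1.69 A.

I_p ≈ 1.69 A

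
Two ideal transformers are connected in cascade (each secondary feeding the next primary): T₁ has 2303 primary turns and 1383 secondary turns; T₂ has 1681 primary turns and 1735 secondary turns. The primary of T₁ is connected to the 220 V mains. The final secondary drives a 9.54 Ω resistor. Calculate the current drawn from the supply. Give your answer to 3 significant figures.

After T₁: V = 220.00 × 1383/2303 = 132.11 V.
After T₂: V = 132.11 × 1735/1681 = 136.36 V.
I_load = 136.36/9.54 = 14.293 A, so P_out = 136.36 × 14.293 = 1949.0 W.
All ideal ⇒ P_in = P_out, so I_supply = 1949.0/220 = 8.86 A.

I_supply ≈ 8.86 A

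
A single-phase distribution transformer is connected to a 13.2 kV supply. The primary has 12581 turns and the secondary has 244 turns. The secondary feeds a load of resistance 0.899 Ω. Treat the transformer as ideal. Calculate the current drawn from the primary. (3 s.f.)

V_s = V_p × N_s/N_p = 13200 × 244/12581 = 256.01 V.
I_s = V_s/R = 256.01/0.899 = 284.77 A.
For an ideal transformer I_p N_p = I_s N_s, so I_p = 284.77 × 244/12581 = 5.52 A.

I_p ≈ 5.52 A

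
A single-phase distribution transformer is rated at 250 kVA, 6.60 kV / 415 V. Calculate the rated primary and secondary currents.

I_p = S/V_p = 250000/6600 = 37.9 A.
I_s = S/V_s = 250000/415 = 602 A.

I_p ≈ 37.9 A, I_s ≈ 602 A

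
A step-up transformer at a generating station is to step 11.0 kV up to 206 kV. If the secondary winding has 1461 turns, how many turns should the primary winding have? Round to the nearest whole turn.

N_p = 78 turns

N_p/N_s = V_p/V_s, so N_p = 1461 × 11000/206000 = 78.0 ≈ 78 turns.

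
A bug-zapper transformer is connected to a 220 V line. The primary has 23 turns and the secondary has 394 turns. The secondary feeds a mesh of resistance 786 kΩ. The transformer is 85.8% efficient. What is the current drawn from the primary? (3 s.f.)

V_s = 220 × 394/23 = 3768.7 V.
I_s = V_s/R = 3768.7/786000 = 0.0047948 A.
P_out = V_s I_s = 3768.7 × 0.0047948 = 18.070 W.
P_in = P_out/η = 18.070/0.858 = 21.061 W.
I_p = P_in/V_p = 21.061/220 = 0.0957 A.

I_p ≈ 0.0957 A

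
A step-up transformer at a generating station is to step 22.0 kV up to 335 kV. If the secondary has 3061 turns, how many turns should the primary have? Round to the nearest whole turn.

N_p/N_s = V_p/V_s, so N_p = 3061 × 22000/335000 = 201.0 ≈ 201 turns.

N_p = 201 turns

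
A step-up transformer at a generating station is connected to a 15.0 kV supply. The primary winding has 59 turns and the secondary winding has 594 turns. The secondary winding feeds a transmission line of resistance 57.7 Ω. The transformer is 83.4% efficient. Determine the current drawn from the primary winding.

V_s = 15000 × 594/59 = 151020 V.
I_s = V_s/R = 151020/57.7 = 2617.3 A.
P_out = V_s I_s = 151020 × 2617.3 = 3.9525×10^8 W.
P_in = P_out/η = 3.9525×10^8/0.834 = 4.7392×10^8 W.
I_p = P_in/V_p = 4.7392×10^8/15000 = 31600 A.

I_p ≈ 31600 A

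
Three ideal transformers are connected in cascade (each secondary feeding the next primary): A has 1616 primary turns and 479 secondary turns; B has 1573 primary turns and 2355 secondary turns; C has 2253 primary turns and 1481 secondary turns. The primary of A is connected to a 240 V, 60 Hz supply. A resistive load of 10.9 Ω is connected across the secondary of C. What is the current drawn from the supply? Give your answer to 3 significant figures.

After A: V = 240.00 × 479/1616 = 71.139 V.
After B: V = 71.139 × 2355/1573 = 106.50 V.
After C: V = 106.50 × 1481/2253 = 70.010 V.
I_load = 70.010/10.9 = 6.4230 A, so P_out = 70.010 × 6.4230 = 449.67 W.
All ideal ⇒ P_in = P_out, so I_supply = 449.67/240 = 1.87 A.

I_supply ≈ 1.87 A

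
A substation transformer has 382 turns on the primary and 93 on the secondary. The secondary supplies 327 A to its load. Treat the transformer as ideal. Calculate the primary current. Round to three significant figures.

I_p ≈ 79.6 A

For an ideal transformer I_p/I_s = N_s/N_p, so I_p = 327 × 93/382 = 79.6 A.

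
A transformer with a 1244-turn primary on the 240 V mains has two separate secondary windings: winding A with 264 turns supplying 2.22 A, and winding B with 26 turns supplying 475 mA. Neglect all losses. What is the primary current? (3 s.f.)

I_p ≈ 0.481 A

V_A = 240 × 264/1244 = 50.932 V; V_B = 240 × 26/1244 = 5.0161 V.
P_out = V_A I_A + V_B I_B = 50.932×2.22 + 5.0161×0.475 = 113.07 + 2.3826 = 115.45 W.
Ideal ⇒ P_in = P_out, so I_p = P_out/V_p = 115.45/240 = 0.481 A.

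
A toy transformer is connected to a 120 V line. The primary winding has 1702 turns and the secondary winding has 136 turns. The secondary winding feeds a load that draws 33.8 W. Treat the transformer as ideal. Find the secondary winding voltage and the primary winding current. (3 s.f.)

V_s = V_p × N_s/N_p = 120 × 136/1702 = 9.5887 V.
I_s = P/V_s = 33.8/9.5887 = 3.5250 A.
I_p = I_s × N_s/N_p = 3.5250 × 136/1702 = 0.282 A.

V_s ≈ 9.59 V, I_p ≈ 0.282 A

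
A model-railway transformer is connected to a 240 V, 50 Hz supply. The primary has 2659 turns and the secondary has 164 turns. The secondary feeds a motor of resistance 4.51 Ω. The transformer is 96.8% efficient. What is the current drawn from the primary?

V_s = 240 × 164/2659 = 14.803 V.
I_s = V_s/R = 14.803/4.51 = 3.2822 A.
P_out = V_s I_s = 14.803 × 3.2822 = 48.584 W.
P_in = P_out/η = 48.584/0.968 = 50.191 W.
I_p = P_in/V_p = 50.191/240 = 0.209 A.

I_p ≈ 0.209 A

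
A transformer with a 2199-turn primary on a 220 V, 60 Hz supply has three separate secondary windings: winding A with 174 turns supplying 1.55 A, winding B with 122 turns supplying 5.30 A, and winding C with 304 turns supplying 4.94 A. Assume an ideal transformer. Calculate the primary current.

V_A = 220 × 174/2199 = 17.408 V; V_B = 220 × 122/2199 = 12.206 V; V_C = 220 × 304/2199 = 30.414 V.
P_out = V_A I_A + V_B I_B + V_C I_C = 17.408×1.55 + 12.206×5.30 + 30.414×4.94 = 26.982 + 64.689 + 150.24 = 241.92 W.
Ideal ⇒ P_in = P_out, so I_p = P_out/V_p = 241.92/220 = 1.10 A.

I_p ≈ 1.10 A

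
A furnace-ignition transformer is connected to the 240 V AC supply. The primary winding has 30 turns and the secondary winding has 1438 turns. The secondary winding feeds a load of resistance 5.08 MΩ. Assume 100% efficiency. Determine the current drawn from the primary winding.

V_s = V_p × N_s/N_p = 240 × 1438/30 = 11504 V.
I_s = V_s/R = 11504/(5.08×10^6) = 0.0022646 A.
For an ideal transformer I_p N_p = I_s N_s, so I_p = 0.0022646 × 1438/30 = 0.109 A.

I_p ≈ 0.109 A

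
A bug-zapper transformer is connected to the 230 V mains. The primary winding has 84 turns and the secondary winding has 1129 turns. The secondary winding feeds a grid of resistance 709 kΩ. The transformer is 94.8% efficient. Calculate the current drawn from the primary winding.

V_s = 230 × 1129/84 = 3091.3 V.
I_s = V_s/R = 3091.3/709000 = 0.0043601 A.
P_out = V_s I_s = 3091.3 × 0.0043601 = 13.478 W.
P_in = P_out/η = 13.478/0.948 = 14.218 W.
I_p = P_in/V_p = 14.218/230 = 0.0618 A.

I_p ≈ 0.0618 A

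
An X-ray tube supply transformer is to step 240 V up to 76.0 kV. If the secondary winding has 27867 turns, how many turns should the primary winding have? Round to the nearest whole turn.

N_p/N_s = V_p/V_s, so N_p = 27867 × 240/76000 = 88.0 ≈ 88 turns.

N_p = 88 turns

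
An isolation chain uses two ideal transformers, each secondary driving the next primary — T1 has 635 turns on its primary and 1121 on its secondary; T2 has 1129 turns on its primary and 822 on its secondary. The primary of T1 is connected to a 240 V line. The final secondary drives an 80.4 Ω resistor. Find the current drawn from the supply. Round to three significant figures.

I_supply ≈ 4.93 A

Secondary of T1: V = 240.00 × 1121/635 = 423.69 V.
Secondary of T2: V = 423.69 × 822/1129 = 308.48 V.
I_load = 308.48/80.4 = 3.8368 A, so P_out = 308.48 × 3.8368 = 1183.5 W.
All ideal ⇒ P_in = P_out, so I_supply = 1183.5/240 = 4.93 A.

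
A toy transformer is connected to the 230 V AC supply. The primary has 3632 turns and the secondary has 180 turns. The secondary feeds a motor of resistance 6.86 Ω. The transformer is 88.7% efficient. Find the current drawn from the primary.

V_s = 230 × 180/3632 = 11.399 V.
I_s = V_s/R = 11.399/6.86 = 1.6616 A.
P_out = V_s I_s = 11.399 × 1.6616 = 18.940 W.
P_in = P_out/η = 18.940/0.887 = 21.353 W.
I_p = P_in/V_p = 21.353/230 = 0.0928 A.

I_p ≈ 0.0928 A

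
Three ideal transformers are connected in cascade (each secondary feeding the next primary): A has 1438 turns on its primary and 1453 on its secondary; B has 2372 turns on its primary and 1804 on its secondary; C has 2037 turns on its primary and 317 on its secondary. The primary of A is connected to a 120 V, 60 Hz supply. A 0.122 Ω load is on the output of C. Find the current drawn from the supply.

I_supply ≈ 14.1 A

After A: V = 120.00 × 1453/1438 = 121.25 V.
After B: V = 121.25 × 1804/2372 = 92.217 V.
After C: V = 92.217 × 317/2037 = 14.351 V.
I_load = 14.351/0.122 = 117.63 A, so P_out = 14.351 × 117.63 = 1688.1 W.
All ideal ⇒ P_in = P_out, so I_supply = 1688.1/120 = 14.1 A.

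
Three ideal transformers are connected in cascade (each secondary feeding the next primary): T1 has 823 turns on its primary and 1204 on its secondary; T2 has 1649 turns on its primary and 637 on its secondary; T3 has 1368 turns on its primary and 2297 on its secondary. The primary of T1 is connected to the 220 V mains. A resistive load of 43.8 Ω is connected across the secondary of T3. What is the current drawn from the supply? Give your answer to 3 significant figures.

Secondary of T1: V = 220.00 × 1204/823 = 321.85 V.
Secondary of T2: V = 321.85 × 637/1649 = 124.33 V.
Secondary of T3: V = 124.33 × 2297/1368 = 208.76 V.
I_load = 208.76/43.8 = 4.7662 A, so P_out = 208.76 × 4.7662 = 994.97 W.
All ideal ⇒ P_in = P_out, so I_supply = 994.97/220 = 4.52 A.

I_supply ≈ 4.52 A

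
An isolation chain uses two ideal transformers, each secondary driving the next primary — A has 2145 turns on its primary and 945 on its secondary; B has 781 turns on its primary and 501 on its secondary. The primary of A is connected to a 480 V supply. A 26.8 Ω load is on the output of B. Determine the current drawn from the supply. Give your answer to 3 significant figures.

I_supply ≈ 1.43 A

After A: V = 480.00 × 945/2145 = 211.47 V.
After B: V = 211.47 × 501/781 = 135.65 V.
I_load = 135.65/26.8 = 5.0617 A, so P_out = 135.65 × 5.0617 = 686.64 W.
All ideal ⇒ P_in = P_out, so I_supply = 686.64/480 = 1.43 A.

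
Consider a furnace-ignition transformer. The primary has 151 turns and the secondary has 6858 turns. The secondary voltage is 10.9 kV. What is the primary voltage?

V_p/V_s = N_p/N_s, so V_p = 10900 × 151/6858 = 240 V.

V_p ≈ 240 V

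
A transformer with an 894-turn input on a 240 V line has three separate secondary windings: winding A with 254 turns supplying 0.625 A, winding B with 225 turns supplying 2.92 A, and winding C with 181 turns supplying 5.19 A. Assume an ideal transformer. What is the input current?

I_in ≈ 1.96 A

V_A = 240 × 254/894 = 68.188 V; V_B = 240 × 225/894 = 60.403 V; V_C = 240 × 181/894 = 48.591 V.
P_out = V_A I_A + V_B I_B + V_C I_C = 68.188×0.625 + 60.403×2.92 + 48.591×5.19 = 42.617 + 176.38 + 252.19 = 471.18 W.
Ideal ⇒ P_in = P_out, so I_in = P_out/V_in = 471.18/240 = 1.96 A.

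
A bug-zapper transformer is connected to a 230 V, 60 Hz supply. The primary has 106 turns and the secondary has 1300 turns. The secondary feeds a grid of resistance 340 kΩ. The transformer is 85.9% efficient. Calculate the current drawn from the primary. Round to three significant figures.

V_s = 230 × 1300/106 = 2820.8 V.
I_s = V_s/R = 2820.8/340000 = 0.0082963 A.
P_out = V_s I_s = 2820.8 × 0.0082963 = 23.402 W.
P_in = P_out/η = 23.402/0.859 = 27.243 W.
I_p = P_in/V_p = 27.243/230 = 0.118 A.

I_p ≈ 0.118 A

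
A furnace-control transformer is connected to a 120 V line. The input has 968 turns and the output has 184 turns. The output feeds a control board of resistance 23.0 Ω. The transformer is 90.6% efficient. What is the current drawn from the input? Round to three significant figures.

I_in ≈ 0.208 A

V_out = 120 × 184/968 = 22.810 V.
I_out = V_out/R = 22.810/23.0 = 0.99174 A.
P_out = V_out I_out = 22.810 × 0.99174 = 22.621 W.
P_in = P_out/η = 22.621/0.906 = 24.968 W.
I_in = P_in/V_in = 24.968/120 = 0.208 A.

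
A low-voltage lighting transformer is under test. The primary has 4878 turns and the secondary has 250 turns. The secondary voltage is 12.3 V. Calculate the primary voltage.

V_p/V_s = N_p/N_s, so V_p = 12.3 × 4878/250 = 240 V.

V_p ≈ 240 V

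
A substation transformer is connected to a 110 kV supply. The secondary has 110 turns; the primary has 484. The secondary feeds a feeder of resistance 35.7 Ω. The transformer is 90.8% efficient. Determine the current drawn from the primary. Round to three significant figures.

V_s = 110000 × 110/484 = 25000 V.
I_s = V_s/R = 25000/35.7 = 700.28 A.
P_out = V_s I_s = 25000 × 700.28 = 1.7507×10^7 W.
P_in = P_out/η = 1.7507×10^7/0.908 = 1.9281×10^7 W.
I_p = P_in/V_p = 1.9281×10^7/110000 = 175 A.

I_p ≈ 175 A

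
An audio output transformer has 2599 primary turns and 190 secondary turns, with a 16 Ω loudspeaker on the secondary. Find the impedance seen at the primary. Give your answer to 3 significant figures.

Z_p = (N_p/N_s)² × Z_s = (2599/190)² × 16 = 2990 Ω.

Z_p ≈ 2990 Ω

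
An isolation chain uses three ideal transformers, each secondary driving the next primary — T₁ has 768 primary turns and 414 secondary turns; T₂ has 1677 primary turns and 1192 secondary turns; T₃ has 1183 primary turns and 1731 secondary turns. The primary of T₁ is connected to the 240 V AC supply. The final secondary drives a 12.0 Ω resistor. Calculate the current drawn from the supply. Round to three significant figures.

Secondary of T₁: V = 240.00 × 414/768 = 129.38 V.
Secondary of T₂: V = 129.38 × 1192/1677 = 91.959 V.
Secondary of T₃: V = 91.959 × 1731/1183 = 134.56 V.
I_load = 134.56/12.0 = 11.213 A, so P_out = 134.56 × 11.213 = 1508.8 W.
All ideal ⇒ P_in = P_out, so I_supply = 1508.8/240 = 6.29 A.

I_supply ≈ 6.29 A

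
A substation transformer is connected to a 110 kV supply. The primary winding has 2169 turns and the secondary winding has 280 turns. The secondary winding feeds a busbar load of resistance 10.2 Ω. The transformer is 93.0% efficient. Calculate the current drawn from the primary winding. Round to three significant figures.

I_p ≈ 193 A

V_s = 110000 × 280/2169 = 14200 V.
I_s = V_s/R = 14200/10.2 = 1392.2 A.
P_out = V_s I_s = 14200 × 1392.2 = 1.9769×10^7 W.
P_in = P_out/η = 1.9769×10^7/0.930 = 2.1257×10^7 W.
I_p = P_in/V_p = 2.1257×10^7/110000 = 193 A.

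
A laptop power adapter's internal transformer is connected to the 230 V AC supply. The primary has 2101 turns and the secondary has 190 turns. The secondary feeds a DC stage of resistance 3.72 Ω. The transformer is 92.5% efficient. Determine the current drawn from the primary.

V_s = 230 × 190/2101 = 20.800 V.
I_s = V_s/R = 20.800/3.72 = 5.5913 A.
P_out = V_s I_s = 20.800 × 5.5913 = 116.30 W.
P_in = P_out/η = 116.30/0.925 = 125.73 W.
I_p = P_in/V_p = 125.73/230 = 0.547 A.

I_p ≈ 0.547 A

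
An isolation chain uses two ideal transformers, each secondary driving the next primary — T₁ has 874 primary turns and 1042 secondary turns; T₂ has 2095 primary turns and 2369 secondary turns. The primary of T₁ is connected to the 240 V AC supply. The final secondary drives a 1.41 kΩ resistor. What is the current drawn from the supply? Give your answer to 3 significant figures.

After T₁: V = 240.00 × 1042/874 = 286.13 V.
After T₂: V = 286.13 × 2369/2095 = 323.56 V.
I_load = 323.56/1410 = 0.22947 A, so P_out = 323.56 × 0.22947 = 74.247 W.
All ideal ⇒ P_in = P_out, so I_supply = 74.247/240 = 0.309 A.

I_supply ≈ 0.309 A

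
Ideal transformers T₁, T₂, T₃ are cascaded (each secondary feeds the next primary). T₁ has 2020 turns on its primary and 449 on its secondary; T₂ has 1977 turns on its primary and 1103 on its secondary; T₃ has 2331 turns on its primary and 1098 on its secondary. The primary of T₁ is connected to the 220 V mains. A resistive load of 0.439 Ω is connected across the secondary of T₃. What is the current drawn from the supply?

I_supply ≈ 1.71 A

Secondary of T₁: V = 220.00 × 449/2020 = 48.901 V.
Secondary of T₂: V = 48.901 × 1103/1977 = 27.283 V.
Secondary of T₃: V = 27.283 × 1098/2331 = 12.851 V.
I_load = 12.851/0.439 = 29.274 A, so P_out = 12.851 × 29.274 = 376.21 W.
All ideal ⇒ P_in = P_out, so I_supply = 376.21/220 = 1.71 A.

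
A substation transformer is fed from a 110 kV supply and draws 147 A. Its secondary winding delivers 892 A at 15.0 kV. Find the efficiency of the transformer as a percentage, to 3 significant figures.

P_in = 110000 × 147 = 1.61700×10^7 W.
P_out = 15000 × 892 = 1.33800×10^7 W.
η = P_out/P_in = 1.33800×10^7/(1.61700×10^7) = 0.827.

η ≈ 82.7%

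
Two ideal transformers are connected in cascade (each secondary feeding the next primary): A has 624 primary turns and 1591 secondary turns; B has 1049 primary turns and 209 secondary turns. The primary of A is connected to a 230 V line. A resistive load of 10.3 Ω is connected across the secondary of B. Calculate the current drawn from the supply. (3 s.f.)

I_supply ≈ 5.76 A

After A: V = 230.00 × 1591/624 = 586.43 V.
After B: V = 586.43 × 209/1049 = 116.84 V.
I_load = 116.84/10.3 = 11.343 A, so P_out = 116.84 × 11.343 = 1325.4 W.
All ideal ⇒ P_in = P_out, so I_supply = 1325.4/230 = 5.76 A.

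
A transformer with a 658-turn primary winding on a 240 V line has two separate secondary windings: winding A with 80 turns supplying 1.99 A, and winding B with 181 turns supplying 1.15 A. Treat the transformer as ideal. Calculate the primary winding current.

V_A = 240 × 80/658 = 29.179 V; V_B = 240 × 181/658 = 66.018 V.
P_out = V_A I_A + V_B I_B = 29.179×1.99 + 66.018×1.15 = 58.067 + 75.921 = 133.99 W.
Ideal ⇒ P_in = P_out, so I_p = P_out/V_p = 133.99/240 = 0.558 A.

I_p ≈ 0.558 A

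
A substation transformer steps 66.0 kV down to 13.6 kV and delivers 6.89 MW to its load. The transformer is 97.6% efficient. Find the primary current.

P_in = P_out/η = 6.89×10^6/0.976 = 7.0594×10^6 W.
I_p = P_in/V_p = 7.0594×10^6/66000 = 107 A.

I_p ≈ 107 A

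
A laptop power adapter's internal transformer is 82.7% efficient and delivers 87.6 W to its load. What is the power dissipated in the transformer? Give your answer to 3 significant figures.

P_loss ≈ 18.3 W

P_in = P_out/η = 87.6/0.827 = 105.925 W.
P_loss = P_in − P_out = 105.925 − 87.6 = 18.3 W.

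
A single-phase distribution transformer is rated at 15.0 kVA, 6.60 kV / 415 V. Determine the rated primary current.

I_p ≈ 2.27 A

I_p = S/V_p = 15000/6600 = 2.27 A.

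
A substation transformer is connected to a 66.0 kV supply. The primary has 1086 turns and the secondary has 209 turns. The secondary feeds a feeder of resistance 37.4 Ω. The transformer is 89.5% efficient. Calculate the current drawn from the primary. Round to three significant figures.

I_p ≈ 73.0 A

V_s = 66000 × 209/1086 = 12702 V.
I_s = V_s/R = 12702/37.4 = 339.62 A.
P_out = V_s I_s = 12702 × 339.62 = 4.3137×10^6 W.
P_in = P_out/η = 4.3137×10^6/0.895 = 4.8198×10^6 W.
I_p = P_in/V_p = 4.8198×10^6/66000 = 73.0 A.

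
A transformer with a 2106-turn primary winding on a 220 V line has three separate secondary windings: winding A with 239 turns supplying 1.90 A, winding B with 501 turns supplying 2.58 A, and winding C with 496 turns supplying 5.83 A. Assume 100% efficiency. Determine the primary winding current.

V_A = 220 × 239/2106 = 24.967 V; V_B = 220 × 501/2106 = 52.336 V; V_C = 220 × 496/2106 = 51.814 V.
P_out = V_A I_A + V_B I_B + V_C I_C = 24.967×1.90 + 52.336×2.58 + 51.814×5.83 = 47.437 + 135.03 + 302.07 = 484.54 W.
Ideal ⇒ P_in = P_out, so I_p = P_out/V_p = 484.54/220 = 2.20 A.

I_p ≈ 2.20 A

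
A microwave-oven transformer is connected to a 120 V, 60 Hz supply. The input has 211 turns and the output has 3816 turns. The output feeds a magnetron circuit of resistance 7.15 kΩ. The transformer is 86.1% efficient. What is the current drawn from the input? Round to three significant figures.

I_in ≈ 6.38 A

V_out = 120 × 3816/211 = 2170.2 V.
I_out = V_out/R = 2170.2/7150 = 0.30353 A.
P_out = V_out I_out = 2170.2 × 0.30353 = 658.73 W.
P_in = P_out/η = 658.73/0.861 = 765.08 W.
I_in = P_in/V_in = 765.08/120 = 6.38 A.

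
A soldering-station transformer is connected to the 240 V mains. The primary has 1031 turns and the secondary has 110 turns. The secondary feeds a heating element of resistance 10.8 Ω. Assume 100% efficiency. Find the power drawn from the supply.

V_s = V_p × N_s/N_p = 240 × 110/1031 = 25.606 V.
I_s = V_s/R = 25.606/10.8 = 2.3709 A.
I_p = I_s × N_s/N_p = 2.3709 × 110/1031 = 0.25296 A.
P = V_p I_p = 240 × 0.25296 = 60.7 W.

P ≈ 60.7 W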